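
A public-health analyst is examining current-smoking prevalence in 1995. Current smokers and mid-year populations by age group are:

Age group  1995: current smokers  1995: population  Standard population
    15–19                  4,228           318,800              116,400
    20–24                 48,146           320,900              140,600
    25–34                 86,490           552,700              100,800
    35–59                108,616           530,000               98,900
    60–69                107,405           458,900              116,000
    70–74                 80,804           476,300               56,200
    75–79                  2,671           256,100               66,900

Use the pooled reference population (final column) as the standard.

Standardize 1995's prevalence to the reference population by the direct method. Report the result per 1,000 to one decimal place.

138.1

Age-specific rates per 1,000 for 1995: 13.262, 150.034, 156.486, 204.936, 234.049, 169.649, 10.430.
Standard total = 695,800; weights = 0.1673, 0.2021, 0.1449, 0.1421, 0.1667, 0.0808, 0.0961.
Standardized rate: 0.1673×13.262 + 0.2021×150.034 + 0.1449×156.486 + 0.1421×204.936 + 0.1667×234.049 + 0.0808×169.649 + 0.0961×10.430 = 138.0601 per 1,000.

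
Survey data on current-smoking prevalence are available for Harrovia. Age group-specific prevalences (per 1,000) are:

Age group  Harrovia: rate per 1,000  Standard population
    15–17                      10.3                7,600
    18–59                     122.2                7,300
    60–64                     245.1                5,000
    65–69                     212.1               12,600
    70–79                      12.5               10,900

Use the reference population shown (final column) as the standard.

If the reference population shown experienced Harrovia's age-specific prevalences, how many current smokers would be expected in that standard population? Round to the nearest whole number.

Expected current smokers = Σ (standard pop × age-specific rate ÷ 1,000)
= 7,600×10.3/1,000 + 7,300×122.2/1,000 + 5,000×245.1/1,000 + 12,600×212.1/1,000 + 10,900×12.5/1,000
= 78.28 + 892.06 + 1225.50 + 2672.46 + 136.25 = 5004.55.

5005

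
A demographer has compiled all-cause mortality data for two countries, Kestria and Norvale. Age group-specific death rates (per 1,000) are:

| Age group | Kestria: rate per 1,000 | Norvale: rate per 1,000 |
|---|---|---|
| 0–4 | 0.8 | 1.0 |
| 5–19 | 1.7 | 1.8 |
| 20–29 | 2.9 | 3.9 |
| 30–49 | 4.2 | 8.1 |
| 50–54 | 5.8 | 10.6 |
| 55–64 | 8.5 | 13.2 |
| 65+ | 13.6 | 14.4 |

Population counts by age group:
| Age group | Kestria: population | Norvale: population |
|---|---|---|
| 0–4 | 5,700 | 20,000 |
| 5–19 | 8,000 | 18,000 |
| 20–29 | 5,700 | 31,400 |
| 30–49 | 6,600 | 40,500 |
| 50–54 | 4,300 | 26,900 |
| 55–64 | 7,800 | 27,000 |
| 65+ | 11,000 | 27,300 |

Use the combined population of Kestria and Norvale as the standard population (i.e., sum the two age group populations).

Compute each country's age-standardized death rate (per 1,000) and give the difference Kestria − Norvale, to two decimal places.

-2.38

Combined standard total = 240,200; weights = 0.1070, 0.1082, 0.1545, 0.1961, 0.1299, 0.1449, 0.1595.
Kestria: 0.1070×0.8 + 0.1082×1.7 + 0.1545×2.9 + 0.1961×4.2 + 0.1299×5.8 + 0.1449×8.5 + 0.1595×13.6 = 5.6945 per 1,000.
Norvale: 0.1070×1.0 + 0.1082×1.8 + 0.1545×3.9 + 0.1961×8.1 + 0.1299×10.6 + 0.1449×13.2 + 0.1595×14.4 = 8.0779 per 1,000.
Difference = 5.6945 − 8.0779 = -2.3834.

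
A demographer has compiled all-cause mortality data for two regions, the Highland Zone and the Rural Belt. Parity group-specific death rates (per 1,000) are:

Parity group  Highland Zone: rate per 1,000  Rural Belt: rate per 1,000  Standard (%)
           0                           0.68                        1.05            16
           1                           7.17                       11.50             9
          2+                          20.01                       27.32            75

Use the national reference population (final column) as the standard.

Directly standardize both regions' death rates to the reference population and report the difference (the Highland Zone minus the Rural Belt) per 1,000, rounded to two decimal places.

Standard weights: 0.16, 0.09, 0.75.
The Highland Zone: 0.1600×0.68 + 0.0900×7.17 + 0.7500×20.01 = 15.7616 per 1,000.
The Rural Belt: 0.1600×1.05 + 0.0900×11.50 + 0.7500×27.32 = 21.6930 per 1,000.
Difference = 15.7616 − 21.6930 = -5.9314.

-5.93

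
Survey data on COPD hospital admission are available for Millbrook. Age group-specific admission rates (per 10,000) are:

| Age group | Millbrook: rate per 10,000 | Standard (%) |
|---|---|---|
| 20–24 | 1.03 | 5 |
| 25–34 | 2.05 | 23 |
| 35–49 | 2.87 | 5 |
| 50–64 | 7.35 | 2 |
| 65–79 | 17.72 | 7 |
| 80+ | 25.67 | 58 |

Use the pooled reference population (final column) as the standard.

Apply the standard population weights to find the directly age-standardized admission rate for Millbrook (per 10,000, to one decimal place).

16.9

Standard weights: 0.05, 0.23, 0.05, 0.02, 0.07, 0.58.
Standardized rate: 0.0500×1.03 + 0.2300×2.05 + 0.0500×2.87 + 0.0200×7.35 + 0.0700×17.72 + 0.5800×25.67 = 16.9425 per 10,000.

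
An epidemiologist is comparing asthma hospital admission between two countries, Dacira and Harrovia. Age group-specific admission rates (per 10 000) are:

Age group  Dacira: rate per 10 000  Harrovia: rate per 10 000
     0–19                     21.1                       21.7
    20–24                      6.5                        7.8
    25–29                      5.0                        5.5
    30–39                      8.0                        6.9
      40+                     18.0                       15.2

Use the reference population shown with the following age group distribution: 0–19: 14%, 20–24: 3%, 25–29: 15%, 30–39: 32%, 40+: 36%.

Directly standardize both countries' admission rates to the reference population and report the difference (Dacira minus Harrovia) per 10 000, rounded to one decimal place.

Standard weights: 0.14, 0.03, 0.15, 0.32, 0.36.
Dacira: 0.1400×21.1 + 0.0300×6.5 + 0.1500×5.0 + 0.3200×8.0 + 0.3600×18.0 = 12.9390 per 10 000.
Harrovia: 0.1400×21.7 + 0.0300×7.8 + 0.1500×5.5 + 0.3200×6.9 + 0.3600×15.2 = 11.7770 per 10 000.
Difference = 12.9390 − 11.7770 = 1.1620.

1.2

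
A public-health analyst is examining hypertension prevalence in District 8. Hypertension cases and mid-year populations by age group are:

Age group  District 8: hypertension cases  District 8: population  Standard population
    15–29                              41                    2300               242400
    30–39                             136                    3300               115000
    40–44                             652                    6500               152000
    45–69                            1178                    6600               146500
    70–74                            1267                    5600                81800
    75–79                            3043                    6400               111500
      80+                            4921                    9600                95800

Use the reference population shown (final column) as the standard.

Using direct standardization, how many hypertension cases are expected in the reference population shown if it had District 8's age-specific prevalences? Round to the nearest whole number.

Age-specific rates per 1000 for District 8: 17.826, 41.212, 100.308, 178.485, 226.250, 475.469, 512.604.
Expected hypertension cases = Σ (standard pop × age-specific rate ÷ 1000)
= 242400×17.826/1000 + 115000×41.212/1000 + 152000×100.308/1000 + 146500×178.485/1000 + 81800×226.250/1000 + 111500×475.469/1000 + 95800×512.604/1000
= 4321.04 + 4739.39 + 15246.77 + 26148.03 + 18507.25 + 53014.77 + 49107.48 = 171084.73.

171085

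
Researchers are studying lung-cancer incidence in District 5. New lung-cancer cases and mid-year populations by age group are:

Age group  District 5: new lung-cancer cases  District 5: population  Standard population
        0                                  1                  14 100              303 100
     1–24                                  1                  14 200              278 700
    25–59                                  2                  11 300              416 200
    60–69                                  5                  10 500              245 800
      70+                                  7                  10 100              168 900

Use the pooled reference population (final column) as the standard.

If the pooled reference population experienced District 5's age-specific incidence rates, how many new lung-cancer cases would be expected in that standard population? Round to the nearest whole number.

349

Age-specific rates per 100 000 for District 5: 7.09, 7.04, 17.70, 47.62, 69.31.
Expected new lung-cancer cases = Σ (standard pop × age-specific rate ÷ 100 000)
= 303 100×7.09/100 000 + 278 700×7.04/100 000 + 416 200×17.70/100 000 + 245 800×47.62/100 000 + 168 900×69.31/100 000
= 21.50 + 19.63 + 73.66 + 117.05 + 117.06 = 348.89.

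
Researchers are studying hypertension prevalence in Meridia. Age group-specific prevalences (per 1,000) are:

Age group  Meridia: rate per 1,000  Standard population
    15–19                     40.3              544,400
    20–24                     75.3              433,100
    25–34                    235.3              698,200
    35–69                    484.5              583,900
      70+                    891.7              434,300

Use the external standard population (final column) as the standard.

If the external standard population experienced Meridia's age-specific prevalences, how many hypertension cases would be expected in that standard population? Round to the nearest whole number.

Expected hypertension cases = Σ (standard pop × age-specific rate ÷ 1,000)
= 544,400×40.3/1,000 + 433,100×75.3/1,000 + 698,200×235.3/1,000 + 583,900×484.5/1,000 + 434,300×891.7/1,000
= 21939.32 + 32612.43 + 164286.46 + 282899.55 + 387265.31 = 889003.07.

889003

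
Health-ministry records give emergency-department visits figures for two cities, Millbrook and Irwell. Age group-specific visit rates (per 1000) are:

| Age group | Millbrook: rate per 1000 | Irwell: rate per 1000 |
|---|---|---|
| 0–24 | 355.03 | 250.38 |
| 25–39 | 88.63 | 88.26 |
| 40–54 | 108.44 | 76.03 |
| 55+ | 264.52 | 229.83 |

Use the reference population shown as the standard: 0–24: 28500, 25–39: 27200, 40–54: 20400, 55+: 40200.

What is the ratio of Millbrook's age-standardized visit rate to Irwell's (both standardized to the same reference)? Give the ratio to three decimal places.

1.248

Standard total = 116300; weights = 0.2451, 0.2339, 0.1754, 0.3457.
Millbrook: 0.2451×355.03 + 0.2339×88.63 + 0.1754×108.44 + 0.3457×264.52 = 218.1855 per 1000.
Irwell: 0.2451×250.38 + 0.2339×88.26 + 0.1754×76.03 + 0.3457×229.83 = 174.7780 per 1000.
Ratio = 218.1855 ÷ 174.7780 = 1.24836.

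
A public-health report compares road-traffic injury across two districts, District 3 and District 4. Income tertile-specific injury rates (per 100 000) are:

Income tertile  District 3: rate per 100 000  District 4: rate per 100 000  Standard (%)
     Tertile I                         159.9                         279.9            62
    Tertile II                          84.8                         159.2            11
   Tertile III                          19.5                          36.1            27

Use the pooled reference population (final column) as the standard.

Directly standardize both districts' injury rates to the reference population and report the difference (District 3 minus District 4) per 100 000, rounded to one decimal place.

Standard weights: 0.62, 0.11, 0.27.
District 3: 0.6200×159.9 + 0.1100×84.8 + 0.2700×19.5 = 113.7310 per 100 000.
District 4: 0.6200×279.9 + 0.1100×159.2 + 0.2700×36.1 = 200.7970 per 100 000.
Difference = 113.7310 − 200.7970 = -87.0660.

-87.1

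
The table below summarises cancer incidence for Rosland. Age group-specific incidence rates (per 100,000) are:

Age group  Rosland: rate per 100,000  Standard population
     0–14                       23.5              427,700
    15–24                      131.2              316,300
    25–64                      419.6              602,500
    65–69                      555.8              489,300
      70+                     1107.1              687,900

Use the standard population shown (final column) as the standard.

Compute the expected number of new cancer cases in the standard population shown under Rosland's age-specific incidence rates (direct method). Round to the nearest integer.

13379

Expected new cancer cases = Σ (standard pop × age-specific rate ÷ 100,000)
= 427,700×23.5/100,000 + 316,300×131.2/100,000 + 602,500×419.6/100,000 + 489,300×555.8/100,000 + 687,900×1107.1/100,000
= 100.51 + 414.99 + 2528.09 + 2719.53 + 7615.74 = 13378.86.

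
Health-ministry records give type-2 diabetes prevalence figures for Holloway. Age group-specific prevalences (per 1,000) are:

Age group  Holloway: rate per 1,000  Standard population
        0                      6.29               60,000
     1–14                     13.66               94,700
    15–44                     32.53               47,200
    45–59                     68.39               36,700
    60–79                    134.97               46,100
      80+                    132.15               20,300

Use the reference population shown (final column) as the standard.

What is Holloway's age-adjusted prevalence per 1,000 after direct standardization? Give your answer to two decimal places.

47.94

Standard total = 305,000; weights = 0.1967, 0.3105, 0.1548, 0.1203, 0.1511, 0.0666.
Standardized rate: 0.1967×6.29 + 0.3105×13.66 + 0.1548×32.53 + 0.1203×68.39 + 0.1511×134.97 + 0.0666×132.15 = 47.9380 per 1,000.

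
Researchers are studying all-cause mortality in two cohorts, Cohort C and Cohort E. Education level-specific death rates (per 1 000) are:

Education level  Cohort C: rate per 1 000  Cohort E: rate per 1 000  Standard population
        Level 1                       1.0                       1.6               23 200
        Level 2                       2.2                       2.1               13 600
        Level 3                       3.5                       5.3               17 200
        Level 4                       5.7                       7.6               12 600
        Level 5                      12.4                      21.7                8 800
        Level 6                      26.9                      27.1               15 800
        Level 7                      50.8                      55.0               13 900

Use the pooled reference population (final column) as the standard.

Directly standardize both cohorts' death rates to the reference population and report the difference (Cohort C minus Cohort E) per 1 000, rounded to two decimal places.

Standard total = 105 100; weights = 0.2207, 0.1294, 0.1637, 0.1199, 0.0837, 0.1503, 0.1323.
Cohort C: 0.2207×1.0 + 0.1294×2.2 + 0.1637×3.5 + 0.1199×5.7 + 0.0837×12.4 + 0.1503×26.9 + 0.1323×50.8 = 13.5623 per 1 000.
Cohort E: 0.2207×1.6 + 0.1294×2.1 + 0.1637×5.3 + 0.1199×7.6 + 0.0837×21.7 + 0.1503×27.1 + 0.1323×55.0 = 15.5684 per 1 000.
Difference = 13.5623 − 15.5684 = -2.0061.

-2.01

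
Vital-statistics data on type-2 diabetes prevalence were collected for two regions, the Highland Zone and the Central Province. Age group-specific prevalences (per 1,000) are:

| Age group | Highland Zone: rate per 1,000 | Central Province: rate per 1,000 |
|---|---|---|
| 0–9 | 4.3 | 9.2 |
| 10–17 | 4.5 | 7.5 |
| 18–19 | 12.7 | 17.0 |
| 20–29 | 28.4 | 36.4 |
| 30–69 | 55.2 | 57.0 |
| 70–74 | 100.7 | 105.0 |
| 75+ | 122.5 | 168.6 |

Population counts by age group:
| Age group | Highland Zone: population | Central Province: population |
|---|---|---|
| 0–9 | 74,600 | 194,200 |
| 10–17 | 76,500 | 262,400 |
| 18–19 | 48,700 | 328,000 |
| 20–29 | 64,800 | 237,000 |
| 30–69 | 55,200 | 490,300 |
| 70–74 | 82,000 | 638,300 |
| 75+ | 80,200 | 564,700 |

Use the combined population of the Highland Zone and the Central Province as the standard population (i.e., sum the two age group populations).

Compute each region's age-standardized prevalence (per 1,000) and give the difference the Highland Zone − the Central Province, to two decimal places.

Combined standard total = 3,196,900; weights = 0.0841, 0.1060, 0.1178, 0.0944, 0.1706, 0.2253, 0.2017.
The Highland Zone: 0.0841×4.3 + 0.1060×4.5 + 0.1178×12.7 + 0.0944×28.4 + 0.1706×55.2 + 0.2253×100.7 + 0.2017×122.5 = 61.8356 per 1,000.
The Central Province: 0.0841×9.2 + 0.1060×7.5 + 0.1178×17.0 + 0.0944×36.4 + 0.1706×57.0 + 0.2253×105.0 + 0.2017×168.6 = 74.4031 per 1,000.
Difference = 61.8356 − 74.4031 = -12.5675.

-12.57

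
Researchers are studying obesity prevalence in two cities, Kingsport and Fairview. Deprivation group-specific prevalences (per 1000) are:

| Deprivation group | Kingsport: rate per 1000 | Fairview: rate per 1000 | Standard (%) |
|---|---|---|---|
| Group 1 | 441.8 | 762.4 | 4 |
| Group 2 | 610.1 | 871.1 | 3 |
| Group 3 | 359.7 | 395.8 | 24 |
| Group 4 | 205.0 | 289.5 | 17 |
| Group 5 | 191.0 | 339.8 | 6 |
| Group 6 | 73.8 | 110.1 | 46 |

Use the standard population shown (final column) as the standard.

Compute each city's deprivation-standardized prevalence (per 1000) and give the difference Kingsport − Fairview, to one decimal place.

-69.3

Standard weights: 0.04, 0.03, 0.24, 0.17, 0.06, 0.46.
Kingsport: 0.0400×441.8 + 0.0300×610.1 + 0.2400×359.7 + 0.1700×205.0 + 0.0600×191.0 + 0.4600×73.8 = 202.5610 per 1000.
Fairview: 0.0400×762.4 + 0.0300×871.1 + 0.2400×395.8 + 0.1700×289.5 + 0.0600×339.8 + 0.4600×110.1 = 271.8700 per 1000.
Difference = 202.5610 − 271.8700 = -69.3090.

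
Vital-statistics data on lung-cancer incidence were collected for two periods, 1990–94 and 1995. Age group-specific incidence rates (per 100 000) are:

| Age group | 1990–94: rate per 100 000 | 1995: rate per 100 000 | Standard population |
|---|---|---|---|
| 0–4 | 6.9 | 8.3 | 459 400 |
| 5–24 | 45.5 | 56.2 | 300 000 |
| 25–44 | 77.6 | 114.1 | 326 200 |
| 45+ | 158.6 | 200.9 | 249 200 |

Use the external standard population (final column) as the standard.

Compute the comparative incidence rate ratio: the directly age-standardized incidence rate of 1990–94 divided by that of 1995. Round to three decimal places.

Standard total = 1 334 800; weights = 0.3442, 0.2248, 0.2444, 0.1867.
1990–94: 0.3442×6.9 + 0.2248×45.5 + 0.2444×77.6 + 0.1867×158.6 = 61.1748 per 100 000.
1995: 0.3442×8.3 + 0.2248×56.2 + 0.2444×114.1 + 0.1867×200.9 = 80.8786 per 100 000.
Ratio = 61.1748 ÷ 80.8786 = 0.75638.

0.756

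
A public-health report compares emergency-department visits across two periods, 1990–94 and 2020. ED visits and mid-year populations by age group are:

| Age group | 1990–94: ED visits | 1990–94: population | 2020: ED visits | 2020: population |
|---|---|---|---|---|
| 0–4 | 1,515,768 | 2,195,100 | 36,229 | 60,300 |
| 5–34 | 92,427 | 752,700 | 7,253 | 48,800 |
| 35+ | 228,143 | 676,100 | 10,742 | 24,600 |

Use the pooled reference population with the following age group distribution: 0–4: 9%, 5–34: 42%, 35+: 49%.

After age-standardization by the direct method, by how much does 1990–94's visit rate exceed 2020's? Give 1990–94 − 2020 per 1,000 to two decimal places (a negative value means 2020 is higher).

-51.40

Age-specific rates per 1,000 for 1990–94: 690.523, 122.794, 337.440.
For 2020: 600.813, 148.627, 436.667.
Standard weights: 0.09, 0.42, 0.49.
1990–94: 0.0900×690.523 + 0.4200×122.794 + 0.4900×337.440 = 279.0660 per 1,000.
2020: 0.0900×600.813 + 0.4200×148.627 + 0.4900×436.667 = 330.4632 per 1,000.
Difference = 279.0660 − 330.4632 = -51.3971.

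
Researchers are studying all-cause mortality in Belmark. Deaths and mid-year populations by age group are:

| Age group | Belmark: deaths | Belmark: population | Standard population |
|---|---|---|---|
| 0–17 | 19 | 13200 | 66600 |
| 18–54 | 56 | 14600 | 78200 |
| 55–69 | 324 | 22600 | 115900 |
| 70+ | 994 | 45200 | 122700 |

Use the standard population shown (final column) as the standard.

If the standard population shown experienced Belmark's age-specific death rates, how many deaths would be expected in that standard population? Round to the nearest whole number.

Age-specific rates per 100000 for Belmark: 143.94, 383.56, 1433.63, 2199.12.
Expected deaths = Σ (standard pop × age-specific rate ÷ 100000)
= 66600×143.94/100000 + 78200×383.56/100000 + 115900×1433.63/100000 + 122700×2199.12/100000
= 95.86 + 299.95 + 1661.58 + 2698.31 = 4755.70.

4756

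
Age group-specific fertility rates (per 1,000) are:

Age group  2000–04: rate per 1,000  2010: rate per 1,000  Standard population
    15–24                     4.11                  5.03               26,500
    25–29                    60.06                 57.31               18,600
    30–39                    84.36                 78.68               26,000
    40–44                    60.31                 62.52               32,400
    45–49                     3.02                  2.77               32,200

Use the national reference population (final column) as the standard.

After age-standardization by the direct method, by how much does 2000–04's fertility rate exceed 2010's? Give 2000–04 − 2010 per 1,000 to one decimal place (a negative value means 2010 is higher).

Standard total = 135,700; weights = 0.1953, 0.1371, 0.1916, 0.2388, 0.2373.
2000–04: 0.1953×4.11 + 0.1371×60.06 + 0.1916×84.36 + 0.2388×60.31 + 0.2373×3.02 = 40.3145 per 1,000.
2010: 0.1953×5.03 + 0.1371×57.31 + 0.1916×78.68 + 0.2388×62.52 + 0.2373×2.77 = 39.4973 per 1,000.
Difference = 40.3145 − 39.4973 = 0.8172.

0.8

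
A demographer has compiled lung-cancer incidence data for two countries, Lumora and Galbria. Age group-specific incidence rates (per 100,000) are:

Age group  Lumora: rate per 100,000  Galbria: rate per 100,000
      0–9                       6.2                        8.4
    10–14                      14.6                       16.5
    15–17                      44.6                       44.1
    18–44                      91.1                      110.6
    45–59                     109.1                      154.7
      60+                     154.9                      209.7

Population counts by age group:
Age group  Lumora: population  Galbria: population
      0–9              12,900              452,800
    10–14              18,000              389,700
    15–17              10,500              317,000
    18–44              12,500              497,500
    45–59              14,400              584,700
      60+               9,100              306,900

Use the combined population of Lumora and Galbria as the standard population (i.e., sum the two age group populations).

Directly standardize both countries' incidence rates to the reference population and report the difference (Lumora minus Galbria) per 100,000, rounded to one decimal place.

-21.4

Combined standard total = 2,626,000; weights = 0.1773, 0.1553, 0.1247, 0.1942, 0.2281, 0.1203.
Lumora: 0.1773×6.2 + 0.1553×14.6 + 0.1247×44.6 + 0.1942×91.1 + 0.2281×109.1 + 0.1203×154.9 = 70.1514 per 100,000.
Galbria: 0.1773×8.4 + 0.1553×16.5 + 0.1247×44.1 + 0.1942×110.6 + 0.2281×154.7 + 0.1203×209.7 = 91.5589 per 100,000.
Difference = 70.1514 − 91.5589 = -21.4075.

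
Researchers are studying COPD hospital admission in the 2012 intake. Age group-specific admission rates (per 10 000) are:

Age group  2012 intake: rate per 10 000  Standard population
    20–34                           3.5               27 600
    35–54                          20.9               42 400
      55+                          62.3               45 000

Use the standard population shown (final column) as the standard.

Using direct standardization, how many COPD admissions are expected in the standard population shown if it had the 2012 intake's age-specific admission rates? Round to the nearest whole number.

379

Expected COPD admissions = Σ (standard pop × age-specific rate ÷ 10 000)
= 27 600×3.5/10 000 + 42 400×20.9/10 000 + 45 000×62.3/10 000
= 9.66 + 88.62 + 280.35 = 378.63.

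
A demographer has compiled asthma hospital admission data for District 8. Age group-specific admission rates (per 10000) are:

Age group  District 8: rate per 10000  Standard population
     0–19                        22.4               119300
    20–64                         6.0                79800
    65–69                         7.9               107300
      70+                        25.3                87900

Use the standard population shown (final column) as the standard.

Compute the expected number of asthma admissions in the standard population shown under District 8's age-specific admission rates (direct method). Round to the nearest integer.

622

Expected asthma admissions = Σ (standard pop × age-specific rate ÷ 10000)
= 119300×22.4/10000 + 79800×6.0/10000 + 107300×7.9/10000 + 87900×25.3/10000
= 267.23 + 47.88 + 84.77 + 222.39 = 622.27.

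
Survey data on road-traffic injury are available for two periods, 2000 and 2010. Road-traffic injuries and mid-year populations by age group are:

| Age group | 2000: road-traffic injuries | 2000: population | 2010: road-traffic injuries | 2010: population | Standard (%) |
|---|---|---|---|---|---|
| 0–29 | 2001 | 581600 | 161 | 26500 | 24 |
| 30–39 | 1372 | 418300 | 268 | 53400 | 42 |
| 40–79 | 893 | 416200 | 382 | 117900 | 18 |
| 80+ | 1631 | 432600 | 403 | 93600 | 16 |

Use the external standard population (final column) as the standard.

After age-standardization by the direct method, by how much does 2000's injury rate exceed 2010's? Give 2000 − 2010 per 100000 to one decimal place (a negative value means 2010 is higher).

-164.5

Age-specific rates per 100000 for 2000: 344.05, 327.99, 214.56, 377.02.
For 2010: 607.55, 501.87, 324.00, 430.56.
Standard weights: 0.24, 0.42, 0.18, 0.16.
2000: 0.2400×344.05 + 0.4200×327.99 + 0.1800×214.56 + 0.1600×377.02 = 319.2743 per 100000.
2010: 0.2400×607.55 + 0.4200×501.87 + 0.1800×324.00 + 0.1600×430.56 = 483.8073 per 100000.
Difference = 319.2743 − 483.8073 = -164.5331.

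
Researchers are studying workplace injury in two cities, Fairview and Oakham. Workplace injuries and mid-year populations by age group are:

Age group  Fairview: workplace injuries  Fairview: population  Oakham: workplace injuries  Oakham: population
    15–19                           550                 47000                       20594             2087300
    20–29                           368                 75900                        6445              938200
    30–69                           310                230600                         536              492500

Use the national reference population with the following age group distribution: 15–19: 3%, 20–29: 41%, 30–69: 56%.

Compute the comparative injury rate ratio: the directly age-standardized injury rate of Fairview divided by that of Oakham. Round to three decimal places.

0.831

Age-specific rates per 10000 for Fairview: 117.02, 48.48, 13.44.
For Oakham: 98.66, 68.70, 10.88.
Standard weights: 0.03, 0.41, 0.56.
Fairview: 0.0300×117.02 + 0.4100×48.48 + 0.5600×13.44 = 30.9176 per 10000.
Oakham: 0.0300×98.66 + 0.4100×68.70 + 0.5600×10.88 = 37.2196 per 10000.
Ratio = 30.9176 ÷ 37.2196 = 0.83068.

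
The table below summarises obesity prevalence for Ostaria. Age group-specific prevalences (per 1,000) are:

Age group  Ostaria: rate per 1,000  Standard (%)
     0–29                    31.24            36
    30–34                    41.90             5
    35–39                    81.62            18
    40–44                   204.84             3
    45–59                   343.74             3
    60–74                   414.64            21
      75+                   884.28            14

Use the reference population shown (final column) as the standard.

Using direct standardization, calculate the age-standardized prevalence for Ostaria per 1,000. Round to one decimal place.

255.4

Standard weights: 0.36, 0.05, 0.18, 0.03, 0.03, 0.21, 0.14.
Standardized rate: 0.3600×31.24 + 0.0500×41.90 + 0.1800×81.62 + 0.0300×204.84 + 0.0300×343.74 + 0.2100×414.64 + 0.1400×884.28 = 255.3640 per 1,000.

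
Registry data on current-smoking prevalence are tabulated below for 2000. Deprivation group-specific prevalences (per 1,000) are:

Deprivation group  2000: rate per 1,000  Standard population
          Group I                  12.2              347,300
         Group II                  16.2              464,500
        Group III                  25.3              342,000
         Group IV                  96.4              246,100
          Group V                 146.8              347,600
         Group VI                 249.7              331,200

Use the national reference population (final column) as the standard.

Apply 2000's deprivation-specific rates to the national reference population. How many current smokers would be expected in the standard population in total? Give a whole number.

177867

Expected current smokers = Σ (standard pop × deprivation-specific rate ÷ 1,000)
= 347,300×12.2/1,000 + 464,500×16.2/1,000 + 342,000×25.3/1,000 + 246,100×96.4/1,000 + 347,600×146.8/1,000 + 331,200×249.7/1,000
= 4237.06 + 7524.90 + 8652.60 + 23724.04 + 51027.68 + 82700.64 = 177866.92.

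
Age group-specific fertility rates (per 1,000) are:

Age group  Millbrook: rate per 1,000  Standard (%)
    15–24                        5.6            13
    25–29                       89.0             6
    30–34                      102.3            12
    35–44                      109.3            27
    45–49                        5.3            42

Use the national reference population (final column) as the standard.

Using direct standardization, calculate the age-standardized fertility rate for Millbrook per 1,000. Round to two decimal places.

50.08

Standard weights: 0.13, 0.06, 0.12, 0.27, 0.42.
Standardized rate: 0.1300×5.6 + 0.0600×89.0 + 0.1200×102.3 + 0.2700×109.3 + 0.4200×5.3 = 50.0810 per 1,000.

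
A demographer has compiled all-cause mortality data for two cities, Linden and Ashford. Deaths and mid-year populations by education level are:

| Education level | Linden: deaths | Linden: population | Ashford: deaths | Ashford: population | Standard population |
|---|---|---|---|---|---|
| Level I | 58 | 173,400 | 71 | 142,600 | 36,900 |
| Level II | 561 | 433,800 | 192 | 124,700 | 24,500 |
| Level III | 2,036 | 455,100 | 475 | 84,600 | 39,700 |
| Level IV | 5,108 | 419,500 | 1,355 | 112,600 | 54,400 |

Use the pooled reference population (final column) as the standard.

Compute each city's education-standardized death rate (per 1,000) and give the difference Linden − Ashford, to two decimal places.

Education-specific rates per 1,000 for Linden: 0.334, 1.293, 4.474, 12.176.
For Ashford: 0.498, 1.540, 5.615, 12.034.
Standard total = 155,500; weights = 0.2373, 0.1576, 0.2553, 0.3498.
Linden: 0.2373×0.334 + 0.1576×1.293 + 0.2553×4.474 + 0.3498×12.176 = 5.6851 per 1,000.
Ashford: 0.2373×0.498 + 0.1576×1.540 + 0.2553×5.615 + 0.3498×12.034 = 6.0041 per 1,000.
Difference = 5.6851 − 6.0041 = -0.3190.

-0.32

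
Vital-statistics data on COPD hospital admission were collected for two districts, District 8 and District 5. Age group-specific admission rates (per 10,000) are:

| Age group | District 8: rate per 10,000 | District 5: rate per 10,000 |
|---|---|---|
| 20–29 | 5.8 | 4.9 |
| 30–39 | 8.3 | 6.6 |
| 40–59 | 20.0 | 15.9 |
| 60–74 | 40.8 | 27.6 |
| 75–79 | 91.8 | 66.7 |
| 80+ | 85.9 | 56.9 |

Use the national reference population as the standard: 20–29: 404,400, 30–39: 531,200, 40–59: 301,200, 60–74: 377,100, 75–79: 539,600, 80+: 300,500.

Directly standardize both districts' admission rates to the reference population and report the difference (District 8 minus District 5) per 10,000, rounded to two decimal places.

Standard total = 2,454,000; weights = 0.1648, 0.2165, 0.1227, 0.1537, 0.2199, 0.1225.
District 8: 0.1648×5.8 + 0.2165×8.3 + 0.1227×20.0 + 0.1537×40.8 + 0.2199×91.8 + 0.1225×85.9 = 42.1811 per 10,000.
District 5: 0.1648×4.9 + 0.2165×6.6 + 0.1227×15.9 + 0.1537×27.6 + 0.2199×66.7 + 0.1225×56.9 = 30.0629 per 10,000.
Difference = 42.1811 − 30.0629 = 12.1182.

12.12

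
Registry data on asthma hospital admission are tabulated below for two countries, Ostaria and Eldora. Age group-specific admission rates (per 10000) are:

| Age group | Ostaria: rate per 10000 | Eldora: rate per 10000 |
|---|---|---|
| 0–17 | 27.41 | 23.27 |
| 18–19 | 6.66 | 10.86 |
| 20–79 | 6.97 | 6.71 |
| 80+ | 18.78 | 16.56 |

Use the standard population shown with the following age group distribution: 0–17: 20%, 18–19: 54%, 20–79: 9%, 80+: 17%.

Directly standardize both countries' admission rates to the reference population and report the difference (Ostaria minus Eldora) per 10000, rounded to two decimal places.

-1.04

Standard weights: 0.20, 0.54, 0.09, 0.17.
Ostaria: 0.2000×27.41 + 0.5400×6.66 + 0.0900×6.97 + 0.1700×18.78 = 12.8983 per 10000.
Eldora: 0.2000×23.27 + 0.5400×10.86 + 0.0900×6.71 + 0.1700×16.56 = 13.9375 per 10000.
Difference = 12.8983 − 13.9375 = -1.0392.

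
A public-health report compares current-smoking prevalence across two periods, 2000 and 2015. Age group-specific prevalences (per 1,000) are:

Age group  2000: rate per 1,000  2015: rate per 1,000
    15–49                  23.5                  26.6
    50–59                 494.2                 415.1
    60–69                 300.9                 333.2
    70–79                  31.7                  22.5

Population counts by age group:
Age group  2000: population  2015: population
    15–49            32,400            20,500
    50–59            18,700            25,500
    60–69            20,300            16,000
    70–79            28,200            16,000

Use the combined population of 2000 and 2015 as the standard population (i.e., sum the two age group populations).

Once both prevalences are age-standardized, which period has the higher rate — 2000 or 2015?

Combined standard total = 177,600; weights = 0.2979, 0.2489, 0.2044, 0.2489.
2000: 0.2979×23.5 + 0.2489×494.2 + 0.2044×300.9 + 0.2489×31.7 = 199.3840 per 1,000.
2015: 0.2979×26.6 + 0.2489×415.1 + 0.2044×333.2 + 0.2489×22.5 = 184.9337 per 1,000.
The crude rates (170.73 vs 215.66) would put 2015 higher, but that reflects its age composition; once standardized to a common age structure, 2000 has the higher underlying rate.

2000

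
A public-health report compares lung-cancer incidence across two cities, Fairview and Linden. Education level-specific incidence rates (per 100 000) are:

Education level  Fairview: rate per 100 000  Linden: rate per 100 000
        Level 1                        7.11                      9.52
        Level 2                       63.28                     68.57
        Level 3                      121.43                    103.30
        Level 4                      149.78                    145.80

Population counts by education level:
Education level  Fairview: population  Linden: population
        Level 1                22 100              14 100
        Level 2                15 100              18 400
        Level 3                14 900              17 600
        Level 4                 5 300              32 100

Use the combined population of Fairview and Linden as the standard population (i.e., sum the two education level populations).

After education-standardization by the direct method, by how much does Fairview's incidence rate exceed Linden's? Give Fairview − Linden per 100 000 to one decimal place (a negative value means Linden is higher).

3.4

Combined standard total = 139 600; weights = 0.2593, 0.2400, 0.2328, 0.2679.
Fairview: 0.2593×7.11 + 0.2400×63.28 + 0.2328×121.43 + 0.2679×149.78 = 85.4263 per 100 000.
Linden: 0.2593×9.52 + 0.2400×68.57 + 0.2328×103.30 + 0.2679×145.80 = 82.0336 per 100 000.
Difference = 85.4263 − 82.0336 = 3.3927.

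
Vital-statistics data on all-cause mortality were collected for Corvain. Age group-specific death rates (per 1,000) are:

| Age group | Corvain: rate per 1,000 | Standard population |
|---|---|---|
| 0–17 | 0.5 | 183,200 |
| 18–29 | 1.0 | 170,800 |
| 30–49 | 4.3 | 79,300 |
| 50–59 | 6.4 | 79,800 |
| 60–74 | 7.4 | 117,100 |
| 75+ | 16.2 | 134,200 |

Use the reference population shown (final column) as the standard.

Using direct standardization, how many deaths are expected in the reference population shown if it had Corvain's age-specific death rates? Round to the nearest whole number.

4155

Expected deaths = Σ (standard pop × age-specific rate ÷ 1,000)
= 183,200×0.5/1,000 + 170,800×1.0/1,000 + 79,300×4.3/1,000 + 79,800×6.4/1,000 + 117,100×7.4/1,000 + 134,200×16.2/1,000
= 91.60 + 170.80 + 340.99 + 510.72 + 866.54 + 2174.04 = 4154.69.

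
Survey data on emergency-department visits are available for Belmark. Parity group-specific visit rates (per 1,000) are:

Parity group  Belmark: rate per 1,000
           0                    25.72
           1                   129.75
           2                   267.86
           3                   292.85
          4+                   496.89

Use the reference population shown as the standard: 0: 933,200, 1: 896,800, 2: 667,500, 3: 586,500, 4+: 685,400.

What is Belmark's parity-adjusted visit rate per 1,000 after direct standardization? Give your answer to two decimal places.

Standard total = 3,769,400; weights = 0.2476, 0.2379, 0.1771, 0.1556, 0.1818.
Standardized rate: 0.2476×25.72 + 0.2379×129.75 + 0.1771×267.86 + 0.1556×292.85 + 0.1818×496.89 = 220.5877 per 1,000.

220.59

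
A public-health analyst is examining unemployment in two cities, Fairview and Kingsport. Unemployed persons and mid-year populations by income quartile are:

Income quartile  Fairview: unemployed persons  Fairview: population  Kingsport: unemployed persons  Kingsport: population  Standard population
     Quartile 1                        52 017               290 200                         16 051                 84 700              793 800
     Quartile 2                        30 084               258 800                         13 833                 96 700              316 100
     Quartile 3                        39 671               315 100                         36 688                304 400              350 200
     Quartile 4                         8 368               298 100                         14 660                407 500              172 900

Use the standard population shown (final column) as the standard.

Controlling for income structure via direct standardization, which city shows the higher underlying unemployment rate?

Kingsport

Income-specific rates per 1 000 for Fairview: 179.245, 116.244, 125.900, 28.071.
For Kingsport: 189.504, 143.051, 120.526, 35.975.
Standard total = 1 633 000; weights = 0.4861, 0.1936, 0.2145, 0.1059.
Fairview: 0.4861×179.245 + 0.1936×116.244 + 0.2145×125.900 + 0.1059×28.071 = 139.6040 per 1 000.
Kingsport: 0.4861×189.504 + 0.1936×143.051 + 0.2145×120.526 + 0.1059×35.975 = 149.4641 per 1 000.
The crude rates (111.98 vs 90.93) would put Fairview higher, but that reflects its income composition; once standardized to a common income structure, Kingsport has the higher underlying rate.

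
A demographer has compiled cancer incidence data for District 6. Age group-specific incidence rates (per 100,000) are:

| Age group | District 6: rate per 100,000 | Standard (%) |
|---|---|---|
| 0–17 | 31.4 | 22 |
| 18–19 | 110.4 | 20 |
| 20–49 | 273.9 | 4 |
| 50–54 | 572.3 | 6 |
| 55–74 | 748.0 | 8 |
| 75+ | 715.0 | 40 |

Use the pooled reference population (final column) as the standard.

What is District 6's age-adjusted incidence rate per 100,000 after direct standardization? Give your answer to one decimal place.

Standard weights: 0.22, 0.20, 0.04, 0.06, 0.08, 0.40.
Standardized rate: 0.2200×31.4 + 0.2000×110.4 + 0.0400×273.9 + 0.0600×572.3 + 0.0800×748.0 + 0.4000×715.0 = 420.1220 per 100,000.

420.1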